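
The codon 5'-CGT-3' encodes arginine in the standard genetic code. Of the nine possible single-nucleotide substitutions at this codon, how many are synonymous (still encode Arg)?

Position 1: none → 0 synonymous.
Position 2: none → 0 synonymous.
Position 3: CGC, CGA, CGG → 3 synonymous.
Total: 0 + 0 + 3 = 3.

3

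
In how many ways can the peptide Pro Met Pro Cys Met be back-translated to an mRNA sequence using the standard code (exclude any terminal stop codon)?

Pro: 4 codons.
Met: 1 codon.
Pro: 4 codons.
Cys: 2 codons.
Met: 1 codon.
4 × 1 × 4 × 2 × 1 = 32.

32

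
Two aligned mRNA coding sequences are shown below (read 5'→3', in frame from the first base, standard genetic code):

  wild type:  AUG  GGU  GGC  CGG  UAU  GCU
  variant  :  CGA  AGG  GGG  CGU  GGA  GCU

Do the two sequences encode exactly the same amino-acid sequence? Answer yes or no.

no

Codon 1: AUG Met / CGA Arg — nonsynonymous.
Codon 2: GGU Gly / AGG Arg — nonsynonymous.
Codon 3: GGC Gly / GGG Gly — synonymous.
Codon 4: CGG Arg / CGU Arg — synonymous.
Codon 5: UAU Tyr / GGA Gly — nonsynonymous.
Codon 6: GCU Ala / GCU Ala — identical.
Nonsynonymous differences: 3 → different protein.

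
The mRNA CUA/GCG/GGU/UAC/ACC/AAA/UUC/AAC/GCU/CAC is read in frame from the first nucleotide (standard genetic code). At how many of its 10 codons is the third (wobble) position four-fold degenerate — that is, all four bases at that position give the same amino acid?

5

Codon 1 CUA (Leu): third position 4-fold.
Codon 2 GCG (Ala): third position 4-fold.
Codon 3 GGU (Gly): third position 4-fold.
Codon 4 UAC (Tyr): third position 2-fold.
Codon 5 ACC (Thr): third position 4-fold.
Codon 6 AAA (Lys): third position 2-fold.
Codon 7 UUC (Phe): third position 2-fold.
Codon 8 AAC (Asn): third position 2-fold.
Codon 9 GCU (Ala): third position 4-fold.
Codon 10 CAC (His): third position 2-fold.
Four-fold degenerate third positions: 5.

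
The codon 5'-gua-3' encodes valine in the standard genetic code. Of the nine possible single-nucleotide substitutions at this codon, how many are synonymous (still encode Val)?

Position 1: none → 0 synonymous.
Position 2: none → 0 synonymous.
Position 3: GUU, GUC, GUG → 3 synonymous.
Total: 0 + 0 + 3 = 3.

3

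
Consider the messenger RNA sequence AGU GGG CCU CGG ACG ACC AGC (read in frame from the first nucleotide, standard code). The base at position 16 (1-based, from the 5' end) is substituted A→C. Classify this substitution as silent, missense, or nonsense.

missense

Position 16 falls in codon 6: ACC → Thr.
After the substitution the codon is CCC → Pro.
Thr ≠ Pro, so this is a missense mutation.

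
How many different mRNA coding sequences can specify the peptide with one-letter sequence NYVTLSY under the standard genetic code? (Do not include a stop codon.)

Asn: 2 codons.
Tyr: 2 codons.
Val: 4 codons.
Thr: 4 codons.
Leu: 6 codons.
Ser: 6 codons.
Tyr: 2 codons.
2 × 2 × 4 × 4 × 6 × 6 × 2 = 4608.

4608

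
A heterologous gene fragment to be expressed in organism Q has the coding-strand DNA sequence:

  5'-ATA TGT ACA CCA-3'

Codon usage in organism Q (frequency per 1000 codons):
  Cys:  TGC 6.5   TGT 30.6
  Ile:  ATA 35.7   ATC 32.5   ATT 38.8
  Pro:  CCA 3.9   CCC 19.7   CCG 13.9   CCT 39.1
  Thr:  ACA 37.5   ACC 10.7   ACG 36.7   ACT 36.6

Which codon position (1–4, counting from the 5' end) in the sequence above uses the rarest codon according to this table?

Codon 1 ATA (Ile): 35.7 per 1000.
Codon 2 TGT (Cys): 30.6 per 1000.
Codon 3 ACA (Thr): 37.5 per 1000.
Codon 4 CCA (Pro): 3.9 per 1000.
Lowest frequency is 3.9 at codon 4.

4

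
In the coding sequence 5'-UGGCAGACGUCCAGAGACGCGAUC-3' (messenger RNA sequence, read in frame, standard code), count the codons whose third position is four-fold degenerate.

3

Codon 1 UGG (Trp): third position 1-fold.
Codon 2 CAG (Gln): third position 2-fold.
Codon 3 ACG (Thr): third position 4-fold.
Codon 4 UCC (Ser): third position 4-fold.
Codon 5 AGA (Arg): third position 2-fold.
Codon 6 GAC (Asp): third position 2-fold.
Codon 7 GCG (Ala): third position 4-fold.
Codon 8 AUC (Ile): third position 3-fold.
Four-fold degenerate third positions: 3.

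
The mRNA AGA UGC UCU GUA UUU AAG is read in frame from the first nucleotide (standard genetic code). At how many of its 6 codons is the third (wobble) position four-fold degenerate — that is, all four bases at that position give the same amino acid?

2

Codon 1 AGA (Arg): third position 2-fold.
Codon 2 UGC (Cys): third position 2-fold.
Codon 3 UCU (Ser): third position 4-fold.
Codon 4 GUA (Val): third position 4-fold.
Codon 5 UUU (Phe): third position 2-fold.
Codon 6 AAG (Lys): third position 2-fold.
Four-fold degenerate third positions: 2.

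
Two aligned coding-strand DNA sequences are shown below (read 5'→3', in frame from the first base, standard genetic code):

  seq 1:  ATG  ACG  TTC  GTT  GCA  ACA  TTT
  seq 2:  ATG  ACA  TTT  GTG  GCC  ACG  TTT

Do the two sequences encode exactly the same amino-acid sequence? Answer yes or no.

yes

Codon 1: ATG Met / ATG Met — identical.
Codon 2: ACG Thr / ACA Thr — synonymous.
Codon 3: TTC Phe / TTT Phe — synonymous.
Codon 4: GTT Val / GTG Val — synonymous.
Codon 5: GCA Ala / GCC Ala — synonymous.
Codon 6: ACA Thr / ACG Thr — synonymous.
Codon 7: TTT Phe / TTT Phe — identical.
Nonsynonymous differences: 0 → same protein.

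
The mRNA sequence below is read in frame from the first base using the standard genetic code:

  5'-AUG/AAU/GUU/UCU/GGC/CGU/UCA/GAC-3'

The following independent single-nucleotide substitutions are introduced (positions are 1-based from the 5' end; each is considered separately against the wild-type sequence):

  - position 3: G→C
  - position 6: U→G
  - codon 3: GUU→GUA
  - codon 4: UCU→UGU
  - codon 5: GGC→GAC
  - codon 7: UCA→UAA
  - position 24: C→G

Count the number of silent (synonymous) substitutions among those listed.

Codon 1: AUG (Met) → AUC (Ile) — missense.
Codon 2: AAU (Asn) → AAG (Lys) — missense.
Codon 3: GUU (Val) → GUA (Val) — synonymous.
Codon 4: UCU (Ser) → UGU (Cys) — missense.
Codon 5: GGC (Gly) → GAC (Asp) — missense.
Codon 7: UCA (Ser) → UAA (Stop) — nonsense.
Codon 8: GAC (Asp) → GAG (Glu) — missense.
Synonymous: 1 of 7.

1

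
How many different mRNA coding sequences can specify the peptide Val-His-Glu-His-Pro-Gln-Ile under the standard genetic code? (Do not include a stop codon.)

Val: 4 codons.
His: 2 codons.
Glu: 2 codons.
His: 2 codons.
Pro: 4 codons.
Gln: 2 codons.
Ile: 3 codons.
4 × 2 × 2 × 2 × 4 × 2 × 3 = 768.

768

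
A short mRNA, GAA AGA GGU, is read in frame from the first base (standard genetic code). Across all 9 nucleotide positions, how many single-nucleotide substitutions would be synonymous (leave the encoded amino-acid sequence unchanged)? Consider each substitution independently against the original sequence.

Codon 1 (GAA, Glu): 1 synonymous substitution.
Codon 2 (AGA, Arg): 2 synonymous substitutions.
Codon 3 (GGU, Gly): 3 synonymous substitutions.
Total: 1 + 2 + 3 = 6.

6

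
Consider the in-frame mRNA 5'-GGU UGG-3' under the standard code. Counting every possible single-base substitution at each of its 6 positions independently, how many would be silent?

Codon 1 (GGU, Gly): 3 synonymous substitutions.
Codon 2 (UGG, Trp): 0 synonymous substitutions.
Total: 3 + 0 = 3.

3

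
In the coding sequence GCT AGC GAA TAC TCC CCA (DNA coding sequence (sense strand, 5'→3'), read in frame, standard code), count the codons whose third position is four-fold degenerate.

3

Codon 1 GCT (Ala): third position 4-fold.
Codon 2 AGC (Ser): third position 2-fold.
Codon 3 GAA (Glu): third position 2-fold.
Codon 4 TAC (Tyr): third position 2-fold.
Codon 5 TCC (Ser): third position 4-fold.
Codon 6 CCA (Pro): third position 4-fold.
Four-fold degenerate third positions: 3.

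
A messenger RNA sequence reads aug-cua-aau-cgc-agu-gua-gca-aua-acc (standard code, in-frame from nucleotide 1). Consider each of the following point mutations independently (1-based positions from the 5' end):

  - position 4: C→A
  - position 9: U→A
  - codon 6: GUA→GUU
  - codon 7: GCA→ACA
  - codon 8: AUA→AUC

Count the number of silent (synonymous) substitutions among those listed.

2

Codon 2: CUA (Leu) → AUA (Ile) — missense.
Codon 3: AAU (Asn) → AAA (Lys) — missense.
Codon 6: GUA (Val) → GUU (Val) — synonymous.
Codon 7: GCA (Ala) → ACA (Thr) — missense.
Codon 8: AUA (Ile) → AUC (Ile) — synonymous.
Synonymous: 2 of 5.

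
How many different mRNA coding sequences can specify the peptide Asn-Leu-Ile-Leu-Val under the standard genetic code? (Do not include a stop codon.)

864

Asn: 2 codons.
Leu: 6 codons.
Ile: 3 codons.
Leu: 6 codons.
Val: 4 codons.
2 × 6 × 3 × 6 × 4 = 864.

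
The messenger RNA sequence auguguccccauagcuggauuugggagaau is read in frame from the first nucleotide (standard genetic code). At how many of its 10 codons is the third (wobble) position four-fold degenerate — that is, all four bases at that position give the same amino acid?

1

Codon 1 AUG (Met): third position 1-fold.
Codon 2 UGU (Cys): third position 2-fold.
Codon 3 CCC (Pro): third position 4-fold.
Codon 4 CAU (His): third position 2-fold.
Codon 5 AGC (Ser): third position 2-fold.
Codon 6 UGG (Trp): third position 1-fold.
Codon 7 AUU (Ile): third position 3-fold.
Codon 8 UGG (Trp): third position 1-fold.
Codon 9 GAG (Glu): third position 2-fold.
Codon 10 AAU (Asn): third position 2-fold.
Four-fold degenerate third positions: 1.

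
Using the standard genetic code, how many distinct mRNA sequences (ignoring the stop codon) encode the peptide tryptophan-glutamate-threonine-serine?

Trp: 1 codon.
Glu: 2 codons.
Thr: 4 codons.
Ser: 6 codons.
1 × 2 × 4 × 6 = 48.

48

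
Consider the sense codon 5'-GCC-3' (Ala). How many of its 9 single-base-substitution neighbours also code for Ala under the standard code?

3

Position 1: none → 0 synonymous.
Position 2: none → 0 synonymous.
Position 3: GCU, GCA, GCG → 3 synonymous.
Total: 0 + 0 + 3 = 3.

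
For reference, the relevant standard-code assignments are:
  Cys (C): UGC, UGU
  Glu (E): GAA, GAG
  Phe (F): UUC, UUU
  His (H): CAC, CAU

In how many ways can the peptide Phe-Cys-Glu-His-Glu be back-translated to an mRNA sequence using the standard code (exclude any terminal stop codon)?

32

Phe: 2 codons.
Cys: 2 codons.
Glu: 2 codons.
His: 2 codons.
Glu: 2 codons.
2 × 2 × 2 × 2 × 2 = 32.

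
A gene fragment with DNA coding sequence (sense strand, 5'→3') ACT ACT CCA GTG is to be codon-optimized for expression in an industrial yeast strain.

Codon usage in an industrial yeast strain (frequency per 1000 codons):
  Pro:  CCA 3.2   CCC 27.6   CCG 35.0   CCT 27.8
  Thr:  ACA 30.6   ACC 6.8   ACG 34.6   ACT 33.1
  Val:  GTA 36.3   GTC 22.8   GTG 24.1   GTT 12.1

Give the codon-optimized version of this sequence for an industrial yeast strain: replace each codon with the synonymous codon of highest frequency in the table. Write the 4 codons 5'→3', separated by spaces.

Codon 1 (Thr): best is ACG at 34.6.
Codon 2 (Thr): best is ACG at 34.6.
Codon 3 (Pro): best is CCG at 35.0.
Codon 4 (Val): best is GTA at 36.3.

ACG ACG CCG GTA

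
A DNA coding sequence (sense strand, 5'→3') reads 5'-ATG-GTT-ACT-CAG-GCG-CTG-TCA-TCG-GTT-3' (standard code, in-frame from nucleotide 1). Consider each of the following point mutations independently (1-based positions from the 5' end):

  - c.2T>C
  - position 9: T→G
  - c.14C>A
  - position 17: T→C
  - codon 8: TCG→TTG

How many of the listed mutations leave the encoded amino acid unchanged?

Codon 1: ATG (Met) → ACG (Thr) — missense.
Codon 3: ACT (Thr) → ACG (Thr) — synonymous.
Codon 5: GCG (Ala) → GAG (Glu) — missense.
Codon 6: CTG (Leu) → CCG (Pro) — missense.
Codon 8: TCG (Ser) → TTG (Leu) — missense.
Synonymous: 1 of 5.

1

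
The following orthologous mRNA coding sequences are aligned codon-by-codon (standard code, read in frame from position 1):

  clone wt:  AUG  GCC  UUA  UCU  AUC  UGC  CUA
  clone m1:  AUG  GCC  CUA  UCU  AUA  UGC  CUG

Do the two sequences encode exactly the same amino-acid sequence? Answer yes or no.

yes

Codon 1: AUG Met / AUG Met — identical.
Codon 2: GCC Ala / GCC Ala — identical.
Codon 3: UUA Leu / CUA Leu — synonymous.
Codon 4: UCU Ser / UCU Ser — identical.
Codon 5: AUC Ile / AUA Ile — synonymous.
Codon 6: UGC Cys / UGC Cys — identical.
Codon 7: CUA Leu / CUG Leu — synonymous.
Nonsynonymous differences: 0 → same protein.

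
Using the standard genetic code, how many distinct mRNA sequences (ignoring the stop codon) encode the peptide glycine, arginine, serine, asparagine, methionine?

288

Gly: 4 codons.
Arg: 6 codons.
Ser: 6 codons.
Asn: 2 codons.
Met: 1 codon.
4 × 6 × 6 × 2 × 1 = 288.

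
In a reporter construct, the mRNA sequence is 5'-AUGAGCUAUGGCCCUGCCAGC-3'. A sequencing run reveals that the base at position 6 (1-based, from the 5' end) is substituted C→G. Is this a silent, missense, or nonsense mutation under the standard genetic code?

Position 6 falls in codon 2: AGC → Ser.
After the substitution the codon is AGG → Arg.
Ser ≠ Arg, so this is a missense mutation.

missense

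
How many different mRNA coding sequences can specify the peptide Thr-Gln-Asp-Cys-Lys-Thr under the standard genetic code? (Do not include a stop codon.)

256

Thr: 4 codons.
Gln: 2 codons.
Asp: 2 codons.
Cys: 2 codons.
Lys: 2 codons.
Thr: 4 codons.
4 × 2 × 2 × 2 × 2 × 4 = 256.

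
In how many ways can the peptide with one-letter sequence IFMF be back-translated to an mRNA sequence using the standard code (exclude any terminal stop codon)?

12

Ile: 3 codons.
Phe: 2 codons.
Met: 1 codon.
Phe: 2 codons.
3 × 2 × 1 × 2 = 12.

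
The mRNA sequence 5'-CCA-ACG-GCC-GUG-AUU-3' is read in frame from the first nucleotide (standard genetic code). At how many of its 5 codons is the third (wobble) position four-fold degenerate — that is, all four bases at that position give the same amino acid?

4

Codon 1 CCA (Pro): third position 4-fold.
Codon 2 ACG (Thr): third position 4-fold.
Codon 3 GCC (Ala): third position 4-fold.
Codon 4 GUG (Val): third position 4-fold.
Codon 5 AUU (Ile): third position 3-fold.
Four-fold degenerate third positions: 4.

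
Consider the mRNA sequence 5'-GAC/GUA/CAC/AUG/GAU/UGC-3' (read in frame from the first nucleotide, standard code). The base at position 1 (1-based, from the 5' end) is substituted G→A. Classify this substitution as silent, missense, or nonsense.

missense

Position 1 falls in codon 1: GAC → Asp.
After the substitution the codon is AAC → Asn.
Asp ≠ Asn, so this is a missense mutation.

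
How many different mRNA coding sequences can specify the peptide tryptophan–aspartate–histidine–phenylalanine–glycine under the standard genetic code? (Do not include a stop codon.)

32

Trp: 1 codon.
Asp: 2 codons.
His: 2 codons.
Phe: 2 codons.
Gly: 4 codons.
1 × 2 × 2 × 2 × 4 = 32.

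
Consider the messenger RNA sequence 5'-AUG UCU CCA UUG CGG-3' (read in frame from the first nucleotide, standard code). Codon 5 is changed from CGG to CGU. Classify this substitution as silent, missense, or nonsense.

silent

Position 15 falls in codon 5: CGG → Arg.
After the substitution the codon is CGU → Arg.
Both encode Arg, so the change is synonymous.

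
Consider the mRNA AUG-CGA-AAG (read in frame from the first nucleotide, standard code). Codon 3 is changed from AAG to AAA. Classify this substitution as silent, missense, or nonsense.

silent

Position 9 falls in codon 3: AAG → Lys.
After the substitution the codon is AAA → Lys.
Both encode Lys, so the change is synonymous.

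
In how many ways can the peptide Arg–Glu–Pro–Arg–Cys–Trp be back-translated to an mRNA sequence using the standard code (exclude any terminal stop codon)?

576

Arg: 6 codons.
Glu: 2 codons.
Pro: 4 codons.
Arg: 6 codons.
Cys: 2 codons.
Trp: 1 codon.
6 × 2 × 4 × 6 × 2 × 1 = 576.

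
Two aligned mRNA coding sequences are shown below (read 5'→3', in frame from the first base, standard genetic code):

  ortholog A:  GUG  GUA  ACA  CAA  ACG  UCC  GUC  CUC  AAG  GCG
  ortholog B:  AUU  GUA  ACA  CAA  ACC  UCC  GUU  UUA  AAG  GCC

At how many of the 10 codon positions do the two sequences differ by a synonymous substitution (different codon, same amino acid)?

4

Codon 1: GUG Val / AUU Ile — nonsynonymous.
Codon 2: GUA Val / GUA Val — identical.
Codon 3: ACA Thr / ACA Thr — identical.
Codon 4: CAA Gln / CAA Gln — identical.
Codon 5: ACG Thr / ACC Thr — synonymous.
Codon 6: UCC Ser / UCC Ser — identical.
Codon 7: GUC Val / GUU Val — synonymous.
Codon 8: CUC Leu / UUA Leu — synonymous.
Codon 9: AAG Lys / AAG Lys — identical.
Codon 10: GCG Ala / GCC Ala — synonymous.
Synonymous differences: 4.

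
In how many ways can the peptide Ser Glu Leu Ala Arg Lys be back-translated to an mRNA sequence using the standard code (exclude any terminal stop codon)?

Ser: 6 codons.
Glu: 2 codons.
Leu: 6 codons.
Ala: 4 codons.
Arg: 6 codons.
Lys: 2 codons.
6 × 2 × 6 × 4 × 6 × 2 = 3456.

3456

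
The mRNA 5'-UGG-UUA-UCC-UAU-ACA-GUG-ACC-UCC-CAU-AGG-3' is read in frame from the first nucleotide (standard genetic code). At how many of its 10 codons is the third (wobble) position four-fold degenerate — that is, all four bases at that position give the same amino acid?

Codon 1 UGG (Trp): third position 1-fold.
Codon 2 UUA (Leu): third position 2-fold.
Codon 3 UCC (Ser): third position 4-fold.
Codon 4 UAU (Tyr): third position 2-fold.
Codon 5 ACA (Thr): third position 4-fold.
Codon 6 GUG (Val): third position 4-fold.
Codon 7 ACC (Thr): third position 4-fold.
Codon 8 UCC (Ser): third position 4-fold.
Codon 9 CAU (His): third position 2-fold.
Codon 10 AGG (Arg): third position 2-fold.
Four-fold degenerate third positions: 5.

5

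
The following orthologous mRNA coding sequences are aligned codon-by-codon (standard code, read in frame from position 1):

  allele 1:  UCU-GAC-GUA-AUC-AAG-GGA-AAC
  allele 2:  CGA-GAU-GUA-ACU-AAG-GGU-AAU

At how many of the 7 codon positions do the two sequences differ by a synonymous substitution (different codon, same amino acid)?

3

Codon 1: UCU Ser / CGA Arg — nonsynonymous.
Codon 2: GAC Asp / GAU Asp — synonymous.
Codon 3: GUA Val / GUA Val — identical.
Codon 4: AUC Ile / ACU Thr — nonsynonymous.
Codon 5: AAG Lys / AAG Lys — identical.
Codon 6: GGA Gly / GGU Gly — synonymous.
Codon 7: AAC Asn / AAU Asn — synonymous.
Synonymous differences: 3.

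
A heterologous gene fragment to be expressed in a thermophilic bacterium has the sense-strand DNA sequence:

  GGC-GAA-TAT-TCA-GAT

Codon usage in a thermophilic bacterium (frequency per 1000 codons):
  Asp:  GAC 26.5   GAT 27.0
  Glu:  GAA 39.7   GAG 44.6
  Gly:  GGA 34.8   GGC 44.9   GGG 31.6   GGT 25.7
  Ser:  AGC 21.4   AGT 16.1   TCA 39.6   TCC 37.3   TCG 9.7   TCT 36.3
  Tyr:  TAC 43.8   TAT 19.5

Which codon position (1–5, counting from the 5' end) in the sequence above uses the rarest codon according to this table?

Codon 1 GGC (Gly): 44.9 per 1000.
Codon 2 GAA (Glu): 39.7 per 1000.
Codon 3 TAT (Tyr): 19.5 per 1000.
Codon 4 TCA (Ser): 39.6 per 1000.
Codon 5 GAT (Asp): 27.0 per 1000.
Lowest frequency is 19.5 at codon 3.

3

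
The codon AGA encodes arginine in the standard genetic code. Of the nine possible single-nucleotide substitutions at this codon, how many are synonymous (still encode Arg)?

2

Position 1: CGA → 1 synonymous.
Position 2: none → 0 synonymous.
Position 3: AGG → 1 synonymous.
Total: 1 + 0 + 1 = 2.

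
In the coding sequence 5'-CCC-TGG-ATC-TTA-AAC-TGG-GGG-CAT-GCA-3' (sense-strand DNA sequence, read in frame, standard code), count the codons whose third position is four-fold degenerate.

Codon 1 CCC (Pro): third position 4-fold.
Codon 2 TGG (Trp): third position 1-fold.
Codon 3 ATC (Ile): third position 3-fold.
Codon 4 TTA (Leu): third position 2-fold.
Codon 5 AAC (Asn): third position 2-fold.
Codon 6 TGG (Trp): third position 1-fold.
Codon 7 GGG (Gly): third position 4-fold.
Codon 8 CAT (His): third position 2-fold.
Codon 9 GCA (Ala): third position 4-fold.
Four-fold degenerate third positions: 3.

3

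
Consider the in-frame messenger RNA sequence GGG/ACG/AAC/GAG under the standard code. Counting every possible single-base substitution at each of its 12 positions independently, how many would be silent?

Codon 1 (GGG, Gly): 3 synonymous substitutions.
Codon 2 (ACG, Thr): 3 synonymous substitutions.
Codon 3 (AAC, Asn): 1 synonymous substitution.
Codon 4 (GAG, Glu): 1 synonymous substitution.
Total: 3 + 3 + 1 + 1 = 8.

8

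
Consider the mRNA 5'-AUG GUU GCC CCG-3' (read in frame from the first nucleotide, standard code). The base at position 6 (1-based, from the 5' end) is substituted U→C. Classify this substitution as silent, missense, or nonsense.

Position 6 falls in codon 2: GUU → Val.
After the substitution the codon is GUC → Val.
Both encode Val, so the change is synonymous.

silent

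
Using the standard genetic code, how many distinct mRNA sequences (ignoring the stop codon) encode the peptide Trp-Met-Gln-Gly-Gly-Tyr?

64

Trp: 1 codon.
Met: 1 codon.
Gln: 2 codons.
Gly: 4 codons.
Gly: 4 codons.
Tyr: 2 codons.
1 × 1 × 2 × 4 × 4 × 2 = 64.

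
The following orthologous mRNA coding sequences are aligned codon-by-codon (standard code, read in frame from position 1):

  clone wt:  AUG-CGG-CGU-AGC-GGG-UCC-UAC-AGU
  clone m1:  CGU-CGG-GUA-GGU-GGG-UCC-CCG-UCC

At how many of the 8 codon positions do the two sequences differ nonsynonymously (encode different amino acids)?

Codon 1: AUG Met / CGU Arg — nonsynonymous.
Codon 2: CGG Arg / CGG Arg — identical.
Codon 3: CGU Arg / GUA Val — nonsynonymous.
Codon 4: AGC Ser / GGU Gly — nonsynonymous.
Codon 5: GGG Gly / GGG Gly — identical.
Codon 6: UCC Ser / UCC Ser — identical.
Codon 7: UAC Tyr / CCG Pro — nonsynonymous.
Codon 8: AGU Ser / UCC Ser — synonymous.
Nonsynonymous differences: 4.

4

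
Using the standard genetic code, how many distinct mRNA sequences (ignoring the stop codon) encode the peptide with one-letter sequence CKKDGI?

Cys: 2 codons.
Lys: 2 codons.
Lys: 2 codons.
Asp: 2 codons.
Gly: 4 codons.
Ile: 3 codons.
2 × 2 × 2 × 2 × 4 × 3 = 192.

192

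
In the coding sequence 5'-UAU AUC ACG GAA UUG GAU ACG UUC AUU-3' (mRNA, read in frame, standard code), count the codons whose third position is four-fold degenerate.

2

Codon 1 UAU (Tyr): third position 2-fold.
Codon 2 AUC (Ile): third position 3-fold.
Codon 3 ACG (Thr): third position 4-fold.
Codon 4 GAA (Glu): third position 2-fold.
Codon 5 UUG (Leu): third position 2-fold.
Codon 6 GAU (Asp): third position 2-fold.
Codon 7 ACG (Thr): third position 4-fold.
Codon 8 UUC (Phe): third position 2-fold.
Codon 9 AUU (Ile): third position 3-fold.
Four-fold degenerate third positions: 2.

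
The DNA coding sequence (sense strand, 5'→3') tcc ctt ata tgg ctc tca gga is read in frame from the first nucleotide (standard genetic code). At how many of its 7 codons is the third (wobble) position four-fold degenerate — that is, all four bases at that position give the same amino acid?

5

Codon 1 TCC (Ser): third position 4-fold.
Codon 2 CTT (Leu): third position 4-fold.
Codon 3 ATA (Ile): third position 3-fold.
Codon 4 TGG (Trp): third position 1-fold.
Codon 5 CTC (Leu): third position 4-fold.
Codon 6 TCA (Ser): third position 4-fold.
Codon 7 GGA (Gly): third position 4-fold.
Four-fold degenerate third positions: 5.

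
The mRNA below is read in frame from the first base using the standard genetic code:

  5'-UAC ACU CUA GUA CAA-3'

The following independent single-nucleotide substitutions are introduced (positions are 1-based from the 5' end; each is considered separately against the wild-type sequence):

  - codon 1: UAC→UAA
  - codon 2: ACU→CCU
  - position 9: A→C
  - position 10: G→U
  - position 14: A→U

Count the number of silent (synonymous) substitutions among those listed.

Codon 1: UAC (Tyr) → UAA (Stop) — nonsense.
Codon 2: ACU (Thr) → CCU (Pro) — missense.
Codon 3: CUA (Leu) → CUC (Leu) — synonymous.
Codon 4: GUA (Val) → UUA (Leu) — missense.
Codon 5: CAA (Gln) → CUA (Leu) — missense.
Synonymous: 1 of 5.

1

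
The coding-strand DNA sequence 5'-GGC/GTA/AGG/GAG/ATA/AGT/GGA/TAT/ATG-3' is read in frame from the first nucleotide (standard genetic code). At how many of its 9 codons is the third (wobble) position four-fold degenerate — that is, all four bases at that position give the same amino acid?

3

Codon 1 GGC (Gly): third position 4-fold.
Codon 2 GTA (Val): third position 4-fold.
Codon 3 AGG (Arg): third position 2-fold.
Codon 4 GAG (Glu): third position 2-fold.
Codon 5 ATA (Ile): third position 3-fold.
Codon 6 AGT (Ser): third position 2-fold.
Codon 7 GGA (Gly): third position 4-fold.
Codon 8 TAT (Tyr): third position 2-fold.
Codon 9 ATG (Met): third position 1-fold.
Four-fold degenerate third positions: 3.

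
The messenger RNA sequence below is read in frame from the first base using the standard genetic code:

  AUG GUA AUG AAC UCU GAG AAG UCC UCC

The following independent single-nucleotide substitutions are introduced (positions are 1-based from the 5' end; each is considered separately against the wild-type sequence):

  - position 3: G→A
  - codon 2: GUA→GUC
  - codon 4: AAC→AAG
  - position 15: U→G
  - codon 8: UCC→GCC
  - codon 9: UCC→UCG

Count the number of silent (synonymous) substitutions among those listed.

3

Codon 1: AUG (Met) → AUA (Ile) — missense.
Codon 2: GUA (Val) → GUC (Val) — synonymous.
Codon 4: AAC (Asn) → AAG (Lys) — missense.
Codon 5: UCU (Ser) → UCG (Ser) — synonymous.
Codon 8: UCC (Ser) → GCC (Ala) — missense.
Codon 9: UCC (Ser) → UCG (Ser) — synonymous.
Synonymous: 3 of 6.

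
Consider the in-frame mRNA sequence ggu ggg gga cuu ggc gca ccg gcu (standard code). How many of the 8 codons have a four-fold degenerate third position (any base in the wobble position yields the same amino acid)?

Codon 1 GGU (Gly): third position 4-fold.
Codon 2 GGG (Gly): third position 4-fold.
Codon 3 GGA (Gly): third position 4-fold.
Codon 4 CUU (Leu): third position 4-fold.
Codon 5 GGC (Gly): third position 4-fold.
Codon 6 GCA (Ala): third position 4-fold.
Codon 7 CCG (Pro): third position 4-fold.
Codon 8 GCU (Ala): third position 4-fold.
Four-fold degenerate third positions: 8.

8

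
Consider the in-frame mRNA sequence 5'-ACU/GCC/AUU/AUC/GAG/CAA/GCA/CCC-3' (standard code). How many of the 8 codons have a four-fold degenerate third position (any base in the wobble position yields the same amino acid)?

Codon 1 ACU (Thr): third position 4-fold.
Codon 2 GCC (Ala): third position 4-fold.
Codon 3 AUU (Ile): third position 3-fold.
Codon 4 AUC (Ile): third position 3-fold.
Codon 5 GAG (Glu): third position 2-fold.
Codon 6 CAA (Gln): third position 2-fold.
Codon 7 GCA (Ala): third position 4-fold.
Codon 8 CCC (Pro): third position 4-fold.
Four-fold degenerate third positions: 4.

4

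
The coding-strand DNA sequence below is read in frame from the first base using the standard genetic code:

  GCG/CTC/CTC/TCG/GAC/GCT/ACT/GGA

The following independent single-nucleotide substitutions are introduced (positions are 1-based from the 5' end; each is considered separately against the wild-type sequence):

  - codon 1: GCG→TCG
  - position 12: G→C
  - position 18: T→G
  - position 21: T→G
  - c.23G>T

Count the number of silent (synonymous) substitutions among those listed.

3

Codon 1: GCG (Ala) → TCG (Ser) — missense.
Codon 4: TCG (Ser) → TCC (Ser) — synonymous.
Codon 6: GCT (Ala) → GCG (Ala) — synonymous.
Codon 7: ACT (Thr) → ACG (Thr) — synonymous.
Codon 8: GGA (Gly) → GTA (Val) — missense.
Synonymous: 3 of 5.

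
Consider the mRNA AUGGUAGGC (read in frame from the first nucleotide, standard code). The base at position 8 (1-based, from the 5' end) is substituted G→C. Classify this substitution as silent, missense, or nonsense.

missense

Position 8 falls in codon 3: GGC → Gly.
After the substitution the codon is GCC → Ala.
Gly ≠ Ala, so this is a missense mutation.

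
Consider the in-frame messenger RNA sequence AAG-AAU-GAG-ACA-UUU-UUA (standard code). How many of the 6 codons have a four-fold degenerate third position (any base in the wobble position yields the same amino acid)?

1

Codon 1 AAG (Lys): third position 2-fold.
Codon 2 AAU (Asn): third position 2-fold.
Codon 3 GAG (Glu): third position 2-fold.
Codon 4 ACA (Thr): third position 4-fold.
Codon 5 UUU (Phe): third position 2-fold.
Codon 6 UUA (Leu): third position 2-fold.
Four-fold degenerate third positions: 1.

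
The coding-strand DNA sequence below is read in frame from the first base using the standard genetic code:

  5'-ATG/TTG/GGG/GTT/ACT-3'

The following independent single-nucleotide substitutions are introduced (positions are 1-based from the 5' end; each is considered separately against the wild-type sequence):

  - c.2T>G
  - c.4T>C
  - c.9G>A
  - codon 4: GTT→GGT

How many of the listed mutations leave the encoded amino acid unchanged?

Codon 1: ATG (Met) → AGG (Arg) — missense.
Codon 2: TTG (Leu) → CTG (Leu) — synonymous.
Codon 3: GGG (Gly) → GGA (Gly) — synonymous.
Codon 4: GTT (Val) → GGT (Gly) — missense.
Synonymous: 2 of 4.

2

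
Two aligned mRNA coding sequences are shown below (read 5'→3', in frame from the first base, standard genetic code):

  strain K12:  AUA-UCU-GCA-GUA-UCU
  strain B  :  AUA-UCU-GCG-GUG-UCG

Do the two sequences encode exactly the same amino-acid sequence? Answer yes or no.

yes

Codon 1: AUA Ile / AUA Ile — identical.
Codon 2: UCU Ser / UCU Ser — identical.
Codon 3: GCA Ala / GCG Ala — synonymous.
Codon 4: GUA Val / GUG Val — synonymous.
Codon 5: UCU Ser / UCG Ser — synonymous.
Nonsynonymous differences: 0 → same protein.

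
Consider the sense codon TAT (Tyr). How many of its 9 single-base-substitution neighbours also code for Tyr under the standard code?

Position 1: none → 0 synonymous.
Position 2: none → 0 synonymous.
Position 3: TAC → 1 synonymous.
Total: 0 + 0 + 1 = 1.

1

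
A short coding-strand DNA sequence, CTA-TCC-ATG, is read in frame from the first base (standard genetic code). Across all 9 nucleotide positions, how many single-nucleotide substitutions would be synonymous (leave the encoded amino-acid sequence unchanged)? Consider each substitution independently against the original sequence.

Codon 1 (CTA, Leu): 4 synonymous substitutions.
Codon 2 (TCC, Ser): 3 synonymous substitutions.
Codon 3 (ATG, Met): 0 synonymous substitutions.
Total: 4 + 3 + 0 = 7.

7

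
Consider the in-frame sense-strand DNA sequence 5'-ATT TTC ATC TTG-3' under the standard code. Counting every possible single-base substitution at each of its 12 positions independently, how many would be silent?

Codon 1 (ATT, Ile): 2 synonymous substitutions.
Codon 2 (TTC, Phe): 1 synonymous substitution.
Codon 3 (ATC, Ile): 2 synonymous substitutions.
Codon 4 (TTG, Leu): 2 synonymous substitutions.
Total: 2 + 1 + 2 + 2 = 7.

7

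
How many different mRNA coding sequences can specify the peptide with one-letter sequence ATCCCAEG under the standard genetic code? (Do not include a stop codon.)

Ala: 4 codons.
Thr: 4 codons.
Cys: 2 codons.
Cys: 2 codons.
Cys: 2 codons.
Ala: 4 codons.
Glu: 2 codons.
Gly: 4 codons.
4 × 4 × 2 × 2 × 2 × 4 × 2 × 4 = 4096.

4096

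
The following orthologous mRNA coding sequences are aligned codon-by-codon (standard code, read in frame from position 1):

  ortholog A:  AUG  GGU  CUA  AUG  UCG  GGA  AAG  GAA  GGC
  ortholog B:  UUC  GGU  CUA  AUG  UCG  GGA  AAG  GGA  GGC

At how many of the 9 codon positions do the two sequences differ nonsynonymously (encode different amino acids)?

2

Codon 1: AUG Met / UUC Phe — nonsynonymous.
Codon 2: GGU Gly / GGU Gly — identical.
Codon 3: CUA Leu / CUA Leu — identical.
Codon 4: AUG Met / AUG Met — identical.
Codon 5: UCG Ser / UCG Ser — identical.
Codon 6: GGA Gly / GGA Gly — identical.
Codon 7: AAG Lys / AAG Lys — identical.
Codon 8: GAA Glu / GGA Gly — nonsynonymous.
Codon 9: GGC Gly / GGC Gly — identical.
Nonsynonymous differences: 2.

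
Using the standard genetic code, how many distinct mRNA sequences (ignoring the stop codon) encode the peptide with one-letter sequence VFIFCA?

Val: 4 codons.
Phe: 2 codons.
Ile: 3 codons.
Phe: 2 codons.
Cys: 2 codons.
Ala: 4 codons.
4 × 2 × 3 × 2 × 2 × 4 = 384.

384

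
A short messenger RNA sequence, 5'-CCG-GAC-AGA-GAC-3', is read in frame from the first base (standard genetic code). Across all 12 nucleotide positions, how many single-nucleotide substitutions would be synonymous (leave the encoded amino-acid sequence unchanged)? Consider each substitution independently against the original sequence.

Codon 1 (CCG, Pro): 3 synonymous substitutions.
Codon 2 (GAC, Asp): 1 synonymous substitution.
Codon 3 (AGA, Arg): 2 synonymous substitutions.
Codon 4 (GAC, Asp): 1 synonymous substitution.
Total: 3 + 1 + 2 + 1 = 7.

7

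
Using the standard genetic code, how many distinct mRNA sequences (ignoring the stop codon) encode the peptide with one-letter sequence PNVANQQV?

4096

Pro: 4 codons.
Asn: 2 codons.
Val: 4 codons.
Ala: 4 codons.
Asn: 2 codons.
Gln: 2 codons.
Gln: 2 codons.
Val: 4 codons.
4 × 2 × 4 × 4 × 2 × 2 × 2 × 4 = 4096.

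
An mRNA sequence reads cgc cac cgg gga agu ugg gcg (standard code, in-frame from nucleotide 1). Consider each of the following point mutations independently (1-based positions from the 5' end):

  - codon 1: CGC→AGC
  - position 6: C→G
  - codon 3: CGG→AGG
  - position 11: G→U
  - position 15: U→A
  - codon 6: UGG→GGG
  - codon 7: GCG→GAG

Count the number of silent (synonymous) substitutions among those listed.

Codon 1: CGC (Arg) → AGC (Ser) — missense.
Codon 2: CAC (His) → CAG (Gln) — missense.
Codon 3: CGG (Arg) → AGG (Arg) — synonymous.
Codon 4: GGA (Gly) → GUA (Val) — missense.
Codon 5: AGU (Ser) → AGA (Arg) — missense.
Codon 6: UGG (Trp) → GGG (Gly) — missense.
Codon 7: GCG (Ala) → GAG (Glu) — missense.
Synonymous: 1 of 7.

1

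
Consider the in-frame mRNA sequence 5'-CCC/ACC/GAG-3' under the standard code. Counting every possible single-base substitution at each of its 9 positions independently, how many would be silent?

7

Codon 1 (CCC, Pro): 3 synonymous substitutions.
Codon 2 (ACC, Thr): 3 synonymous substitutions.
Codon 3 (GAG, Glu): 1 synonymous substitution.
Total: 3 + 3 + 1 = 7.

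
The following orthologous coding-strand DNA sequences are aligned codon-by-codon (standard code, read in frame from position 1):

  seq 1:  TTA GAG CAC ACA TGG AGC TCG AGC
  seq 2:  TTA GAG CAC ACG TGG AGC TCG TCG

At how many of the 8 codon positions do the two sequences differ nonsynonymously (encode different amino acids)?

Codon 1: TTA Leu / TTA Leu — identical.
Codon 2: GAG Glu / GAG Glu — identical.
Codon 3: CAC His / CAC His — identical.
Codon 4: ACA Thr / ACG Thr — synonymous.
Codon 5: TGG Trp / TGG Trp — identical.
Codon 6: AGC Ser / AGC Ser — identical.
Codon 7: TCG Ser / TCG Ser — identical.
Codon 8: AGC Ser / TCG Ser — synonymous.
Nonsynonymous differences: 0.

0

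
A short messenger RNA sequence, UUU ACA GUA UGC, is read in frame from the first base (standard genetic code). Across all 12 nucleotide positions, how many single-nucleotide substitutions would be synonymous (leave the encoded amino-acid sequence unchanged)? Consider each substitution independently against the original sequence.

8

Codon 1 (UUU, Phe): 1 synonymous substitution.
Codon 2 (ACA, Thr): 3 synonymous substitutions.
Codon 3 (GUA, Val): 3 synonymous substitutions.
Codon 4 (UGC, Cys): 1 synonymous substitution.
Total: 1 + 3 + 3 + 1 = 8.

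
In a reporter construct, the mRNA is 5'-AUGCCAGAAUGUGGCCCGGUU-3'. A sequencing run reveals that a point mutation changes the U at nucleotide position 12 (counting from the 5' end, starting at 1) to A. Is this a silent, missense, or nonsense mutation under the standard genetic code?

nonsense

Position 12 falls in codon 4: UGU → Cys.
After the substitution the codon is UGA → Stop.
The new codon is a stop codon, so this is a nonsense mutation.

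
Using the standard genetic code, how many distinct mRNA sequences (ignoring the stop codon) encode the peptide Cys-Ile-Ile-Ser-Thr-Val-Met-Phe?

3456

Cys: 2 codons.
Ile: 3 codons.
Ile: 3 codons.
Ser: 6 codons.
Thr: 4 codons.
Val: 4 codons.
Met: 1 codon.
Phe: 2 codons.
2 × 3 × 3 × 6 × 4 × 4 × 1 × 2 = 3456.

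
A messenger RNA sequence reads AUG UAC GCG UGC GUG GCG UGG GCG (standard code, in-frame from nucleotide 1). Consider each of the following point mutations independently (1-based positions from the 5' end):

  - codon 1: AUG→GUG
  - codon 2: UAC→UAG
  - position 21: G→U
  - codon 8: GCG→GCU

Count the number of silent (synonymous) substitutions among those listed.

1

Codon 1: AUG (Met) → GUG (Val) — missense.
Codon 2: UAC (Tyr) → UAG (Stop) — nonsense.
Codon 7: UGG (Trp) → UGU (Cys) — missense.
Codon 8: GCG (Ala) → GCU (Ala) — synonymous.
Synonymous: 1 of 4.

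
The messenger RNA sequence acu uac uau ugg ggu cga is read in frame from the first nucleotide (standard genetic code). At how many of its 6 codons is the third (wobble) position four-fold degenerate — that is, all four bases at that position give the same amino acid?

Codon 1 ACU (Thr): third position 4-fold.
Codon 2 UAC (Tyr): third position 2-fold.
Codon 3 UAU (Tyr): third position 2-fold.
Codon 4 UGG (Trp): third position 1-fold.
Codon 5 GGU (Gly): third position 4-fold.
Codon 6 CGA (Arg): third position 4-fold.
Four-fold degenerate third positions: 3.

3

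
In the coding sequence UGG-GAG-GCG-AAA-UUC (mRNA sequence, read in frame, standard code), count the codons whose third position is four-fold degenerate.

1

Codon 1 UGG (Trp): third position 1-fold.
Codon 2 GAG (Glu): third position 2-fold.
Codon 3 GCG (Ala): third position 4-fold.
Codon 4 AAA (Lys): third position 2-fold.
Codon 5 UUC (Phe): third position 2-fold.
Four-fold degenerate third positions: 1.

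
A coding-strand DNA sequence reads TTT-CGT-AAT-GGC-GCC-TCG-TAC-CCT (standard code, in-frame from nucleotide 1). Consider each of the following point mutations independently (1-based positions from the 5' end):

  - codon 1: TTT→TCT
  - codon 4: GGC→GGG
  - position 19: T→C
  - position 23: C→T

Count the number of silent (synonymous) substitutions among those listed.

Codon 1: TTT (Phe) → TCT (Ser) — missense.
Codon 4: GGC (Gly) → GGG (Gly) — synonymous.
Codon 7: TAC (Tyr) → CAC (His) — missense.
Codon 8: CCT (Pro) → CTT (Leu) — missense.
Synonymous: 1 of 4.

1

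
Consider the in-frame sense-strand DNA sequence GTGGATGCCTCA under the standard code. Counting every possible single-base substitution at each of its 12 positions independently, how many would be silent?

Codon 1 (GTG, Val): 3 synonymous substitutions.
Codon 2 (GAT, Asp): 1 synonymous substitution.
Codon 3 (GCC, Ala): 3 synonymous substitutions.
Codon 4 (TCA, Ser): 3 synonymous substitutions.
Total: 3 + 1 + 3 + 3 = 10.

10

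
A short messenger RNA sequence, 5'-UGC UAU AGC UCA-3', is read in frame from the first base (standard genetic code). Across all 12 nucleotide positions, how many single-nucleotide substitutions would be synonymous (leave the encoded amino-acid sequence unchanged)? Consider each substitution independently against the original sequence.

Codon 1 (UGC, Cys): 1 synonymous substitution.
Codon 2 (UAU, Tyr): 1 synonymous substitution.
Codon 3 (AGC, Ser): 1 synonymous substitution.
Codon 4 (UCA, Ser): 3 synonymous substitutions.
Total: 1 + 1 + 1 + 3 = 6.

6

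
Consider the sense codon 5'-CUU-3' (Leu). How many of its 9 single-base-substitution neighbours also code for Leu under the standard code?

3

Position 1: none → 0 synonymous.
Position 2: none → 0 synonymous.
Position 3: CUC, CUA, CUG → 3 synonymous.
Total: 0 + 0 + 3 = 3.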